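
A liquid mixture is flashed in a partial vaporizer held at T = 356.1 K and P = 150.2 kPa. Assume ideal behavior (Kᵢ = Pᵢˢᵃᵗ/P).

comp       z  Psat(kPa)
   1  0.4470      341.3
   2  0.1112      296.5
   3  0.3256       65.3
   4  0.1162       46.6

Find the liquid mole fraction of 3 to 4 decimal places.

x_3 = 0.4778

Raoult's law: Kᵢ = Pᵢˢᵃᵗ/P = Pᵢˢᵃᵗ/150.2.
  K_1 = 341.3/150.2 = 2.272304, K_2 = 296.5/150.2 = 1.974035, K_3 = 65.3/150.2 = 0.434754, K_4 = 46.6/150.2 = 0.310253
Material balance + equilibrium reduce to Σ zᵢ(Kᵢ−1)/(1+V/F(Kᵢ−1)) = 0.
Check two-phase: ΣzᵢKᵢ = 1.4128 > 1 and Σzᵢ/Kᵢ = 1.3765 > 1, so g(0) = 0.4128 > 0 and g(1) = -0.3765 < 0.
Iterate (Newton) starting at V/F = 0.5:
  V/F = 0.5000: g = 0.04154, g' = -0.6490 → V/F = 0.5640
  V/F = 0.5640: g = -0.00034, g' = -0.6615 → V/F = 0.5635
Converged at V/F = 0.5635.
Compositions from xᵢ = zᵢ/(1+V/F(Kᵢ−1)), yᵢ = Kᵢxᵢ:
  1: x = 0.2603, y = 0.5916
  2: x = 0.0718, y = 0.1417
  3: x = 0.4778, y = 0.2077
  4: x = 0.1901, y = 0.0590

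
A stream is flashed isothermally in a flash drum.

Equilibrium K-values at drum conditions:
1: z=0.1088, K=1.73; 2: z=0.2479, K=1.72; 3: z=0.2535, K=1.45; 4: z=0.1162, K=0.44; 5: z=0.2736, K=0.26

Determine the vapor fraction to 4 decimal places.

Let ψ = V/F and solve Σ zᵢ(Kᵢ−1)/(1+ψ(Kᵢ−1)) = 0.
g(0) = ΣzᵢKᵢ − 1 = 0.1045 and g(1) = 1 − Σzᵢ/Kᵢ = -0.6982, so a root lies in (0, 1).
Newton iteration, ψ⁰ = 0.38:
  ψ = 0.3800: g = -0.06459, g' = -0.5010 → ψ = 0.2511
  ψ = 0.2511: g = -0.00360, g' = -0.4504 → ψ = 0.2431
Converged at ψ = 0.2431.

ψ = 0.2431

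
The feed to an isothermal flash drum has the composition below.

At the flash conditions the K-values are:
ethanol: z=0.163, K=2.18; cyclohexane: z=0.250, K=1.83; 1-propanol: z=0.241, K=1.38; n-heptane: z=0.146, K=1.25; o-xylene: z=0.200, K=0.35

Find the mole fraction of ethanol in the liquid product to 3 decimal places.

Material balance + equilibrium reduce to Σ zᵢ(Kᵢ−1)/(1+β(Kᵢ−1)) = 0.
Check two-phase: ΣzᵢKᵢ = 1.398 > 1 and Σzᵢ/Kᵢ = 1.074 > 1, so g(0) = 0.398 > 0 and g(1) = -0.074 < 0.
Newton iteration, β⁰ = 0.33:
  β = 0.330: g = 0.2509, g' = -0.396 → β = 0.964
  β = 0.964: g = -0.0463, g' = -0.733 → β = 0.901
  β = 0.901: g = -0.0035, g' = -0.627 → β = 0.895
Converged at β = 0.895.
Compositions from xᵢ = zᵢ/(1+β(Kᵢ−1)), yᵢ = Kᵢxᵢ:
  ethanol: x = 0.079, y = 0.173
  cyclohexane: x = 0.143, y = 0.263
  1-propanol: x = 0.180, y = 0.248
  n-heptane: x = 0.119, y = 0.149
  o-xylene: x = 0.478, y = 0.167

x_ethanol = 0.079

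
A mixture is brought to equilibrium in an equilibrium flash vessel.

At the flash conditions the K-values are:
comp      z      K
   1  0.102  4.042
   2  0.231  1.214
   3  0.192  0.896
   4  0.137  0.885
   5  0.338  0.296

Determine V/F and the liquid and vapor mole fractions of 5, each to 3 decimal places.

V/F = 0.093, x_5 = 0.362, y_5 = 0.107

Material balance + equilibrium reduce to Σ zᵢ(Kᵢ−1)/(1+V/F(Kᵢ−1)) = 0.
Feasibility: ΣzᵢKᵢ = 1.086, Σzᵢ/Kᵢ = 1.726 — both > 1, two phases present.
Newton–Raphson from V/F = 0.5:
  V/F = 0.500: g = -0.2373, g' = -0.560 → V/F = 0.077
  V/F = 0.077: g = 0.0127, g' = -0.822 → V/F = 0.092
  V/F = 0.092: g = 0.0003, g' = -0.782 → V/F = 0.093
Converged at V/F = 0.093.
Compositions from xᵢ = zᵢ/(1+V/F(Kᵢ−1)), yᵢ = Kᵢxᵢ:
  1: x = 0.080, y = 0.322
  2: x = 0.227, y = 0.275
  3: x = 0.194, y = 0.174
  4: x = 0.138, y = 0.123
  5: x = 0.362, y = 0.107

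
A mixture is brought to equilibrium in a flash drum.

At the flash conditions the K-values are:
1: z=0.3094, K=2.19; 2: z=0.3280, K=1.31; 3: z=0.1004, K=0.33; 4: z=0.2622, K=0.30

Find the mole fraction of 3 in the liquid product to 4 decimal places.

Rachford–Rice: g(ψ) = Σ zᵢ(Kᵢ−1)/(1+ψ(Kᵢ−1)) = 0.
g(0) = ΣzᵢKᵢ − 1 = 0.2191 and g(1) = 1 − Σzᵢ/Kᵢ = -0.5699, so a root lies in (0, 1).
Newton–Raphson from ψ = 0.5:
  ψ = 0.5000: g = -0.06465, g' = -0.6019 → ψ = 0.3926
  ψ = 0.3926: g = -0.00277, g' = -0.5559 → ψ = 0.3876
Converged at ψ = 0.3876.
Compositions from xᵢ = zᵢ/(1+ψ(Kᵢ−1)), yᵢ = Kᵢxᵢ:
  1: x = 0.2117, y = 0.4637
  2: x = 0.2928, y = 0.3836
  3: x = 0.1356, y = 0.0448
  4: x = 0.3598, y = 0.1079

x_3 = 0.1356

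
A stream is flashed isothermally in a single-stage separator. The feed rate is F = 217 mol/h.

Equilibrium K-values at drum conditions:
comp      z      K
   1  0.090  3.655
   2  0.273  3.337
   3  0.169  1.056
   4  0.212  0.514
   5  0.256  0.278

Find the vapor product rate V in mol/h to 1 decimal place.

Material balance + equilibrium reduce to Σ zᵢ(Kᵢ−1)/(1+V/F(Kᵢ−1)) = 0.
Feasibility: ΣzᵢKᵢ = 1.599, Σzᵢ/Kᵢ = 1.600 — both > 1, two phases present.
Newton–Raphson from V/F = 0.5:
  V/F = 0.500: g = -0.0193, g' = -0.849 → V/F = 0.477
Converged at V/F = 0.477.
Then V = V/F·F = 0.4773·217 = 103.6 mol/h and L = F − V = 113.4 mol/h.

V = 103.6 mol/h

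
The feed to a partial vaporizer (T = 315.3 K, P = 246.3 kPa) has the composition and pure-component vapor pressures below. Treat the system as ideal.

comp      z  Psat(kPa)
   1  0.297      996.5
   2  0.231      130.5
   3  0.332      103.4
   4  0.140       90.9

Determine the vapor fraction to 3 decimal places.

Raoult's law: Kᵢ = Pᵢˢᵃᵗ/P = Pᵢˢᵃᵗ/246.3.
  K_1 = 996.5/246.3 = 4.04588, K_2 = 130.5/246.3 = 0.52984, K_3 = 103.4/246.3 = 0.41981, K_4 = 90.9/246.3 = 0.36906
Material balance + equilibrium reduce to Σ zᵢ(Kᵢ−1)/(1+ψ(Kᵢ−1)) = 0.
Check two-phase: ΣzᵢKᵢ = 1.515 > 1 and Σzᵢ/Kᵢ = 1.680 > 1, so g(0) = 0.515 > 0 and g(1) = -0.680 < 0.
Iterate (Newton) starting at ψ = 0.5:
  ψ = 0.500: g = -0.1838, g' = -0.861 → ψ = 0.286
  ψ = 0.286: g = 0.0187, g' = -1.098 → ψ = 0.304
Converged at ψ = 0.304.

ψ = 0.304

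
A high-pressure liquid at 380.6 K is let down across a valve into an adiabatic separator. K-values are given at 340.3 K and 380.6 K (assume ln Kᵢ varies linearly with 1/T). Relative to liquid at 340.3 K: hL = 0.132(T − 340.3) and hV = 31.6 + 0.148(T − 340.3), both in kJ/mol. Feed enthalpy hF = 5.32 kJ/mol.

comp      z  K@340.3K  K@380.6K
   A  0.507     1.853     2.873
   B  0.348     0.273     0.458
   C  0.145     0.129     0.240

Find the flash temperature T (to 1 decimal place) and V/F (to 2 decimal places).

T = 344.4 K, V/F = 0.15

Adiabatic flash: solve Rachford–Rice at each trial T, then check hF = ψ·hV(T) + (1−ψ)·hL(T).
  T = 340.3 K: K = (1.853, 0.273, 0.129), RR gives ψ = 0.081, H_out = 2.551 kJ/mol
  T = 380.6 K: K = (2.873, 0.458, 0.240), RR gives ψ = 0.561, H_out = 23.406 kJ/mol
  T = 360.5 K: K = (2.337, 0.359, 0.179), RR gives ψ = 0.358, H_out = 14.109 kJ/mol
  T = 350.4 K: K = (2.088, 0.314, 0.153), RR gives ψ = 0.237, H_out = 8.856 kJ/mol
  T = 345.4 K: K = (1.970, 0.293, 0.141), RR gives ψ = 0.165, H_out = 5.916 kJ/mol
  T = 342.9 K: K = (1.912, 0.283, 0.135), RR gives ψ = 0.126, H_out = 4.322 kJ/mol
  T = 344.1 K: K = (1.940, 0.288, 0.138), RR gives ψ = 0.145, H_out = 5.099 kJ/mol
  T = 344.8 K: K = (1.956, 0.291, 0.139), RR gives ψ = 0.156, H_out = 5.542 kJ/mol
Linear interpolation between T = 344.1 (H_out = 5.099) and T = 344.8 (H_out = 5.542) on hF = 5.32 gives T ≈ 344.4 K, at which ψ = 0.15.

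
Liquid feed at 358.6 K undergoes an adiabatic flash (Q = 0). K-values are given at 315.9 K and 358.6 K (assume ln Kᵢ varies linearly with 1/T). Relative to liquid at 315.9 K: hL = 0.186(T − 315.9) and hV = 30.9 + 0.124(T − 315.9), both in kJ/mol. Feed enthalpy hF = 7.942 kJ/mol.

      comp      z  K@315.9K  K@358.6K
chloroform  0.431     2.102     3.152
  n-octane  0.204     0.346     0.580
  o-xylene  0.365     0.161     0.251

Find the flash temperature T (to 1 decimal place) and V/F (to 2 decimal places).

T = 329.1 K, V/F = 0.18

Adiabatic flash: solve Rachford–Rice at each trial T, then check hF = ψ·hV(T) + (1−ψ)·hL(T).
  T = 315.9 K: K = (2.102, 0.346, 0.161), RR gives ψ = 0.041, H_out = 1.274 kJ/mol
  T = 358.6 K: K = (3.152, 0.580, 0.251), RR gives ψ = 0.405, H_out = 19.382 kJ/mol
  T = 337.2 K: K = (2.606, 0.455, 0.204), RR gives ψ = 0.252, H_out = 11.425 kJ/mol
  T = 326.5 K: K = (2.348, 0.398, 0.182), RR gives ψ = 0.158, H_out = 6.756 kJ/mol
  T = 331.9 K: K = (2.477, 0.426, 0.193), RR gives ψ = 0.208, H_out = 9.195 kJ/mol
  T = 329.2 K: K = (2.412, 0.412, 0.187), RR gives ψ = 0.184, H_out = 7.999 kJ/mol
  T = 327.9 K: K = (2.381, 0.406, 0.185), RR gives ψ = 0.172, H_out = 7.406 kJ/mol
Linear interpolation between T = 327.9 (H_out = 7.406) and T = 329.2 (H_out = 7.999) on hF = 7.942 gives T ≈ 329.1 K, at which ψ = 0.18.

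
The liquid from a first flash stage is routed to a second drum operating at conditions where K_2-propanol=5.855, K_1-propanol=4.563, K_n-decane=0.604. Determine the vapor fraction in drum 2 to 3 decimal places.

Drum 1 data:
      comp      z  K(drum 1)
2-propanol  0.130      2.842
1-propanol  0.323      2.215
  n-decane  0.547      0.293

Drum 1:
Let ψ₁ = V/F and solve Σ zᵢ(Kᵢ−1)/(1+ψ₁(Kᵢ−1)) = 0.
g(0) = ΣzᵢKᵢ − 1 = 0.245 and g(1) = 1 − Σzᵢ/Kᵢ = -1.058, so a root lies in (0, 1).
Newton–Raphson from ψ₁ = 0.5:
  ψ₁ = 0.500: g = -0.2294, g' = -0.958 → ψ₁ = 0.261
  ψ₁ = 0.261: g = -0.0142, g' = -0.887 → ψ₁ = 0.245
Converged at ψ₁ = 0.245.
Drum-1 compositions:
  2-propanol: x = 0.090, y = 0.255
  1-propanol: x = 0.249, y = 0.552
  n-decane: x = 0.661, y = 0.194
Drum-2 feed = drum-1 liquid: z₂ = (0.0896, 0.2490, 0.6614).
Drum 2:
Rachford–Rice: g(ψ₂) = Σ zᵢ(Kᵢ−1)/(1+ψ₂(Kᵢ−1)) = 0.
g(0) = ΣzᵢKᵢ − 1 = 1.060 and g(1) = 1 − Σzᵢ/Kᵢ = -0.165, so a root lies in (0, 1).
Newton iteration, ψ₂⁰ = 0.5:
  ψ₂ = 0.500: g = 0.1193, g' = -0.750 → ψ₂ = 0.659
  ψ₂ = 0.659: g = 0.0141, g' = -0.592 → ψ₂ = 0.683
Converged at ψ₂ = 0.683.
  2-propanol: x = 0.021, y = 0.122
  1-propanol: x = 0.072, y = 0.331
  n-decane: x = 0.907, y = 0.548

V/F (drum 2) = 0.683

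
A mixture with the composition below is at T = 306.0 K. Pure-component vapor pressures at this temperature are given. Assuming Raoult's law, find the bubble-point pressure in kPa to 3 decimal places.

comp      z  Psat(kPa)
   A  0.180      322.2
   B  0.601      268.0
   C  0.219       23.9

At the bubble point ψ → 0, so ΣzᵢKᵢ = 1 with Kᵢ = Pᵢˢᵃᵗ/P ⇒ P = ΣzᵢPᵢˢᵃᵗ.
P = 0.180·322.2 + 0.601·268.0 + 0.219·23.9 = 224.298 kPa

Pbub = 224.298 kPa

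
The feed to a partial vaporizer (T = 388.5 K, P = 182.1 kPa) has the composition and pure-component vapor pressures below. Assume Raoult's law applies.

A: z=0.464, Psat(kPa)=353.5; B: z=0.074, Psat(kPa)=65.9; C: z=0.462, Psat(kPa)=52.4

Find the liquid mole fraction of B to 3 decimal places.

Raoult's law: Kᵢ = Pᵢˢᵃᵗ/P = Pᵢˢᵃᵗ/182.1.
  K_A = 353.5/182.1 = 1.94124, K_B = 65.9/182.1 = 0.36189, K_C = 52.4/182.1 = 0.28775
Material balance + equilibrium reduce to Σ zᵢ(Kᵢ−1)/(1+V/F(Kᵢ−1)) = 0.
Check two-phase: ΣzᵢKᵢ = 1.060 > 1 and Σzᵢ/Kᵢ = 2.049 > 1, so g(0) = 0.060 > 0 and g(1) = -1.049 < 0.
Iterate (Newton) starting at V/F = 0.39:
  V/F = 0.390: g = -0.1990, g' = -0.723 → V/F = 0.115
  V/F = 0.115: g = -0.0150, g' = -0.648 → V/F = 0.091
Converged at V/F = 0.091.
Compositions from xᵢ = zᵢ/(1+V/F(Kᵢ−1)), yᵢ = Kᵢxᵢ:
  A: x = 0.427, y = 0.829
  B: x = 0.079, y = 0.028
  C: x = 0.494, y = 0.142

x_B = 0.079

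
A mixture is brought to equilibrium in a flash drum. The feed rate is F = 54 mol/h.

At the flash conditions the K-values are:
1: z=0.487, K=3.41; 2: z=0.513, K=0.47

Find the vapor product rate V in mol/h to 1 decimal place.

V = 38.1 mol/h

Material balance + equilibrium reduce to Σ zᵢ(Kᵢ−1)/(1+V/F(Kᵢ−1)) = 0.
g(0) = ΣzᵢKᵢ − 1 = 0.902 and g(1) = 1 − Σzᵢ/Kᵢ = -0.234, so a root lies in (0, 1).
Binary case is linear: z₁(K₁−1)(1+V/F(K₂−1)) + z₂(K₂−1)(1+V/F(K₁−1)) = 0
⇒ V/F = [z₁(K₁−1)+z₂(K₂−1)] / [−(K₁−1)(K₂−1)] = 0.9018/1.2773 = 0.706
Then V = V/F·F = 0.7060·54 = 38.1 mol/h and L = F − V = 15.9 mol/h.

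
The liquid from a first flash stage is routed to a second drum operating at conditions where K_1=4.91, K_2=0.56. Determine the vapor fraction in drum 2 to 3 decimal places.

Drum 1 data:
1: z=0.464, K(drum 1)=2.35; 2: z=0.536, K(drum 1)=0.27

Drum 1:
Material balance + equilibrium reduce to Σ zᵢ(Kᵢ−1)/(1+ψ₁(Kᵢ−1)) = 0.
g(0) = ΣzᵢKᵢ − 1 = 0.235 and g(1) = 1 − Σzᵢ/Kᵢ = -1.183, so a root lies in (0, 1).
Binary case is linear: z₁(K₁−1)(1+ψ₁(K₂−1)) + z₂(K₂−1)(1+ψ₁(K₁−1)) = 0
⇒ ψ₁ = [z₁(K₁−1)+z₂(K₂−1)] / [−(K₁−1)(K₂−1)] = 0.2351/0.9855 = 0.239
Drum-1 compositions:
  1: x = 0.351, y = 0.825
  2: x = 0.649, y = 0.175
Drum-2 feed = drum-1 liquid: z₂ = (0.3510, 0.6490).
Drum 2:
Material balance + equilibrium reduce to Σ zᵢ(Kᵢ−1)/(1+ψ₂(Kᵢ−1)) = 0.
Feasibility: ΣzᵢKᵢ = 2.087, Σzᵢ/Kᵢ = 1.230 — both > 1, two phases present.
Iterate (Newton) starting at ψ₂ = 0.5:
  ψ₂ = 0.500: g = 0.0983, g' = -0.821 → ψ₂ = 0.620
  ψ₂ = 0.620: g = 0.0083, g' = -0.695 → ψ₂ = 0.632
Converged at ψ₂ = 0.632.
  1: x = 0.101, y = 0.497
  2: x = 0.899, y = 0.503

V/F (drum 2) = 0.632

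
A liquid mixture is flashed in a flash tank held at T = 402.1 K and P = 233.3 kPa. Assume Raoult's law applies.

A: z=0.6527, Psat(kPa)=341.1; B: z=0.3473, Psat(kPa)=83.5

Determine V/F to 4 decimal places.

V/F = 0.2649

Raoult's law: Kᵢ = Pᵢˢᵃᵗ/P = Pᵢˢᵃᵗ/233.3.
  K_A = 341.1/233.3 = 1.462066, K_B = 83.5/233.3 = 0.357908
Material balance + equilibrium reduce to Σ zᵢ(Kᵢ−1)/(1+V/F(Kᵢ−1)) = 0.
g(0) = ΣzᵢKᵢ − 1 = 0.0786 and g(1) = 1 − Σzᵢ/Kᵢ = -0.4168, so a root lies in (0, 1).
Iterate (Newton) starting at V/F = 0.5:
  V/F = 0.5000: g = -0.08345, g' = -0.4026 → V/F = 0.2927
  V/F = 0.2927: g = -0.00895, g' = -0.3253 → V/F = 0.2652
  V/F = 0.2652: g = -0.00009, g' = -0.3186 → V/F = 0.2649
Converged at V/F = 0.2649.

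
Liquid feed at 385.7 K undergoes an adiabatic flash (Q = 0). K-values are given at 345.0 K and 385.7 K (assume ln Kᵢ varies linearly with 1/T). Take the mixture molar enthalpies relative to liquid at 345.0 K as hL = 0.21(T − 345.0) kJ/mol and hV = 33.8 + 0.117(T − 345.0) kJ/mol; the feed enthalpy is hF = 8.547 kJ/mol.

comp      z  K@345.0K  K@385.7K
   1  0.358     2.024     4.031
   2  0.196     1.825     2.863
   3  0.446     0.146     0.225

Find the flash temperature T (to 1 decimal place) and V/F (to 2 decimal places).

Adiabatic flash: solve Rachford–Rice at each trial T, then check hF = ψ·hV(T) + (1−ψ)·hL(T).
  T = 345.0 K: K = (2.024, 1.825, 0.146), RR gives ψ = 0.180, H_out = 6.095 kJ/mol
  T = 385.7 K: K = (4.031, 2.863, 0.225), RR gives ψ = 0.539, H_out = 24.737 kJ/mol
  T = 365.4 K: K = (2.914, 2.316, 0.184), RR gives ψ = 0.413, H_out = 17.471 kJ/mol
  T = 355.2 K: K = (2.441, 2.063, 0.164), RR gives ψ = 0.320, H_out = 12.647 kJ/mol
  T = 350.1 K: K = (2.226, 1.942, 0.155), RR gives ψ = 0.258, H_out = 9.670 kJ/mol
  T = 347.6 K: K = (2.125, 1.884, 0.151), RR gives ψ = 0.222, H_out = 8.007 kJ/mol
  T = 348.9 K: K = (2.177, 1.914, 0.153), RR gives ψ = 0.241, H_out = 8.891 kJ/mol
Linear interpolation between T = 347.6 (H_out = 8.007) and T = 348.9 (H_out = 8.891) on hF = 8.547 gives T ≈ 348.4 K, at which ψ = 0.23.

T = 348.4 K, V/F = 0.23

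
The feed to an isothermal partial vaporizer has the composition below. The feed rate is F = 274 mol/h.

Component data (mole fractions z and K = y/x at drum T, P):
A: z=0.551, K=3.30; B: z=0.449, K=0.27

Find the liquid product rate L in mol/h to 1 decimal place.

L = 120.7 mol/h

Material balance + equilibrium reduce to Σ zᵢ(Kᵢ−1)/(1+ψ(Kᵢ−1)) = 0.
g(0) = ΣzᵢKᵢ − 1 = 0.940 and g(1) = 1 − Σzᵢ/Kᵢ = -0.830, so a root lies in (0, 1).
Binary case is linear: z₁(K₁−1)(1+ψ(K₂−1)) + z₂(K₂−1)(1+ψ(K₁−1)) = 0
⇒ ψ = [z₁(K₁−1)+z₂(K₂−1)] / [−(K₁−1)(K₂−1)] = 0.9395/1.6790 = 0.560
Then V = ψ·F = 0.5596·274 = 153.3 mol/h and L = F − V = 120.7 mol/h.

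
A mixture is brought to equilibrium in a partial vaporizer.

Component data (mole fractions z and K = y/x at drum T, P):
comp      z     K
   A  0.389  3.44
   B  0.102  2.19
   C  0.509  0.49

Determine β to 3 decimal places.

β = 0.719

Newton–Raphson from β = 0.5:
  β = 0.500: g = 0.1552, g' = -0.765 → β = 0.703
  β = 0.703: g = 0.0111, g' = -0.679 → β = 0.719
Converged at β = 0.719.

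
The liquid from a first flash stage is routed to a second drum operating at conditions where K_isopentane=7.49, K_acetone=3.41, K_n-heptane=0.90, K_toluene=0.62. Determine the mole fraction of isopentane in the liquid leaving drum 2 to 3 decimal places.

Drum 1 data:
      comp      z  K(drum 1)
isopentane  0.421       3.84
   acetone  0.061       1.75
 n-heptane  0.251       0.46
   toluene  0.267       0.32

x_isopentane (drum 2) = 0.033

Drum 1:
Iterate (Newton) starting at ψ₁ = 0.5:
  ψ₁ = 0.500: g = 0.0666, g' = -1.019 → ψ₁ = 0.565
  ψ₁ = 0.565: g = 0.0009, g' = -0.995 → ψ₁ = 0.566
Converged at ψ₁ = 0.566.
Drum-1 compositions:
  isopentane: x = 0.161, y = 0.620
  acetone: x = 0.043, y = 0.075
  n-heptane: x = 0.362, y = 0.166
  toluene: x = 0.434, y = 0.139
Drum-2 feed = drum-1 liquid: z₂ = (0.1614, 0.0428, 0.3616, 0.4342).
Drum 2:
Let ψ₂ = V/F and solve Σ zᵢ(Kᵢ−1)/(1+ψ₂(Kᵢ−1)) = 0.
Check two-phase: ΣzᵢKᵢ = 1.950 > 1 and Σzᵢ/Kᵢ = 1.136 > 1, so g(0) = 0.950 > 0 and g(1) = -0.136 < 0.
Iterate (Newton) starting at ψ₂ = 0.38:
  ψ₂ = 0.380: g = 0.1256, g' = -0.723 → ψ₂ = 0.554
  ψ₂ = 0.554: g = 0.0250, g' = -0.472 → ψ₂ = 0.607
  ψ₂ = 0.607: g = 0.0012, g' = -0.430 → ψ₂ = 0.609
Converged at ψ₂ = 0.609.
  isopentane: x = 0.033, y = 0.244
  acetone: x = 0.017, y = 0.059
  n-heptane: x = 0.385, y = 0.347
  toluene: x = 0.565, y = 0.350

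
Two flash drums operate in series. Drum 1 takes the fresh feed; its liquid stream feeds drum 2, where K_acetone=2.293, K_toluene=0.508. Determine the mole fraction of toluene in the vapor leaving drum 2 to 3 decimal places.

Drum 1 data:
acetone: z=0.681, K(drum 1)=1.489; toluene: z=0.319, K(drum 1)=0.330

Drum 1:
Material balance + equilibrium reduce to Σ zᵢ(Kᵢ−1)/(1+ψ₁(Kᵢ−1)) = 0.
Feasibility: ΣzᵢKᵢ = 1.119, Σzᵢ/Kᵢ = 1.424 — both > 1, two phases present.
Newton–Raphson from ψ₁ = 0.55:
  ψ₁ = 0.550: g = -0.0760, g' = -0.460 → ψ₁ = 0.385
  ψ₁ = 0.385: g = -0.0077, g' = -0.375 → ψ₁ = 0.364
Converged at ψ₁ = 0.364.
Drum-1 compositions:
  acetone: x = 0.578, y = 0.861
  toluene: x = 0.422, y = 0.139
Drum-2 feed = drum-1 liquid: z₂ = (0.5781, 0.4219).
Drum 2:
Material balance + equilibrium reduce to Σ zᵢ(Kᵢ−1)/(1+ψ₂(Kᵢ−1)) = 0.
Check two-phase: ΣzᵢKᵢ = 1.540 > 1 and Σzᵢ/Kᵢ = 1.083 > 1, so g(0) = 0.540 > 0 and g(1) = -0.083 < 0.
Binary case is linear: z₁(K₁−1)(1+ψ₂(K₂−1)) + z₂(K₂−1)(1+ψ₂(K₁−1)) = 0
⇒ ψ₂ = [z₁(K₁−1)+z₂(K₂−1)] / [−(K₁−1)(K₂−1)] = 0.5399/0.6362 = 0.849
  acetone: x = 0.276, y = 0.632
  toluene: x = 0.724, y = 0.368

y_toluene (drum 2) = 0.368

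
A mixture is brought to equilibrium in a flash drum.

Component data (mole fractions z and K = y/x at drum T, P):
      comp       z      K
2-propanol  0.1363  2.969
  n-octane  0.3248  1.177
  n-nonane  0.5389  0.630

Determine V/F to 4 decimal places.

Material balance + equilibrium reduce to Σ zᵢ(Kᵢ−1)/(1+V/F(Kᵢ−1)) = 0.
Feasibility: ΣzᵢKᵢ = 1.1265, Σzᵢ/Kᵢ = 1.1773 — both > 1, two phases present.
Iterate (Newton) starting at V/F = 0.3:
  V/F = 0.3000: g = -0.00098, g' = -0.3114 → V/F = 0.2968
Converged at V/F = 0.2968.

V/F = 0.2968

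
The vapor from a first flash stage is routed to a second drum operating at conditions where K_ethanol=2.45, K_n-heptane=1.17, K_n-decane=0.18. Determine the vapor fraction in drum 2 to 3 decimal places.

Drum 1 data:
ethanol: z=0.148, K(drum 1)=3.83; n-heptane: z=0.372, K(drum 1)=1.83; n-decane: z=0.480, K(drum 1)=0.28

V/F (drum 2) = 0.631

Drum 1:
Rachford–Rice: g(ψ₁) = Σ zᵢ(Kᵢ−1)/(1+ψ₁(Kᵢ−1)) = 0.
Check two-phase: ΣzᵢKᵢ = 1.382 > 1 and Σzᵢ/Kᵢ = 1.956 > 1, so g(0) = 0.382 > 0 and g(1) = -0.956 < 0.
Iterate (Newton) starting at ψ₁ = 0.39:
  ψ₁ = 0.390: g = -0.0482, g' = -0.895 → ψ₁ = 0.336
Converged at ψ₁ = 0.336.
Drum-1 compositions:
  ethanol: x = 0.076, y = 0.290
  n-heptane: x = 0.291, y = 0.532
  n-decane: x = 0.633, y = 0.177
Drum-2 feed = drum-1 vapor: z₂ = (0.2904, 0.5322, 0.1773).
Drum 2:
Newton iteration, ψ₂⁰ = 0.5:
  ψ₂ = 0.500: g = 0.0811, g' = -0.561 → ψ₂ = 0.645
  ψ₂ = 0.645: g = -0.0092, g' = -0.712 → ψ₂ = 0.632
  ψ₂ = 0.632: g = -0.0001, g' = -0.692 → ψ₂ = 0.631
Converged at ψ₂ = 0.631.
  ethanol: x = 0.152, y = 0.371
  n-heptane: x = 0.481, y = 0.562
  n-decane: x = 0.368, y = 0.066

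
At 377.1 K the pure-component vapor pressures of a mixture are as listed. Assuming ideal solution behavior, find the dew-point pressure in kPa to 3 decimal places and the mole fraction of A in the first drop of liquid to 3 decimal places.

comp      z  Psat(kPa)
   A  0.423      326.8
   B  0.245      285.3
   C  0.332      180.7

At the dew point ψ → 1, so Σzᵢ/Kᵢ = 1 with Kᵢ = Pᵢˢᵃᵗ/P ⇒ 1/P = Σzᵢ/Pᵢˢᵃᵗ.
1/P = 0.423/326.8 + 0.245/285.3 + 0.332/180.7 = 0.003990 ⇒ P = 250.601 kPa
xᵢ = zᵢP/Pᵢˢᵃᵗ ⇒ x_A = 0.423·250.601/326.8 = 0.324

Pdew = 250.601 kPa, x_A = 0.324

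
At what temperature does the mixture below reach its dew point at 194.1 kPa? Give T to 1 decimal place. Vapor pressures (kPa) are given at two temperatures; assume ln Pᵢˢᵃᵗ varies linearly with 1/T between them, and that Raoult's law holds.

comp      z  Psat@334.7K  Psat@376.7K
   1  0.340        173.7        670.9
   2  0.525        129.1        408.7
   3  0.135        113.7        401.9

Dew-point temperature: Σzᵢ·P/Pᵢˢᵃᵗ(T) = 1. Interpolate ln Pᵢˢᵃᵗ = aᵢ + bᵢ/T.
  T = 334.7 K: ΣzᵢP/Pᵢˢᵃᵗ = 1.3997
  T = 376.7 K: ΣzᵢP/Pᵢˢᵃᵗ = 0.4129
  T = 355.7 K: ΣzᵢP/Pᵢˢᵃᵗ = 0.7326
  T = 345.2 K: ΣzᵢP/Pᵢˢᵃᵗ = 1.0025
  T = 350.4 K: ΣzᵢP/Pᵢˢᵃᵗ = 0.8562
  T = 347.8 K: ΣzᵢP/Pᵢˢᵃᵗ = 0.9259
Interpolating between 345.2 K and 347.8 K gives T ≈ 345.3 K.

T = 345.3 K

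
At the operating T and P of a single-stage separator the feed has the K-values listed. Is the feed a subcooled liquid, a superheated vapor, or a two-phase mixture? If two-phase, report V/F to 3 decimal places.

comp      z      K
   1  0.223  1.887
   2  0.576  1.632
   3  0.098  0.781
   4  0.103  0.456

superheated vapor

ΣzᵢKᵢ = 1.484; Σzᵢ/Kᵢ = 0.822.
Since Σzᵢ/Kᵢ < 1 the mixture is above its dew point — single vapor phase.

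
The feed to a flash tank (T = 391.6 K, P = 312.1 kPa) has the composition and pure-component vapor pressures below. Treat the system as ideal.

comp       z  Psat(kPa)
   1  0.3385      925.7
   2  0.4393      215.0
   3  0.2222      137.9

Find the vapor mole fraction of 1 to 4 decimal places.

Raoult's law: Kᵢ = Pᵢˢᵃᵗ/P = Pᵢˢᵃᵗ/312.1.
  K_1 = 925.7/312.1 = 2.966037, K_2 = 215.0/312.1 = 0.688882, K_3 = 137.9/312.1 = 0.441846
Material balance + equilibrium reduce to Σ zᵢ(Kᵢ−1)/(1+V/F(Kᵢ−1)) = 0.
Feasibility: ΣzᵢKᵢ = 1.4048, Σzᵢ/Kᵢ = 1.2547 — both > 1, two phases present.
Newton–Raphson from V/F = 0.51:
  V/F = 0.5100: g = -0.00352, g' = -0.5216 → V/F = 0.5033
Converged at V/F = 0.5033.
Compositions from xᵢ = zᵢ/(1+V/F(Kᵢ−1)), yᵢ = Kᵢxᵢ:
  1: x = 0.1701, y = 0.5047
  2: x = 0.5209, y = 0.3588
  3: x = 0.3090, y = 0.1365

y_1 = 0.5047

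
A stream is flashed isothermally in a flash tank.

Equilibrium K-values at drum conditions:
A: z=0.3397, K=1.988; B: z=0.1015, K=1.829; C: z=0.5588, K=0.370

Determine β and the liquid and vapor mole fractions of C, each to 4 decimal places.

β = 0.1127, x_C = 0.6015, y_C = 0.2226

Let β = V/F and solve Σ zᵢ(Kᵢ−1)/(1+β(Kᵢ−1)) = 0.
g(0) = ΣzᵢKᵢ − 1 = 0.0677 and g(1) = 1 − Σzᵢ/Kᵢ = -0.7366, so a root lies in (0, 1).
Iterate (Newton) starting at β = 0.45:
  β = 0.4500: g = -0.19773, g' = -0.6279 → β = 0.1351
  β = 0.1351: g = -0.01303, g' = -0.5795 → β = 0.1126
  β = 0.1126: g = 0.00005, g' = -0.5838 → β = 0.1127
Converged at β = 0.1127.
Compositions from xᵢ = zᵢ/(1+β(Kᵢ−1)), yᵢ = Kᵢxᵢ:
  A: x = 0.3057, y = 0.6077
  B: x = 0.0928, y = 0.1698
  C: x = 0.6015, y = 0.2226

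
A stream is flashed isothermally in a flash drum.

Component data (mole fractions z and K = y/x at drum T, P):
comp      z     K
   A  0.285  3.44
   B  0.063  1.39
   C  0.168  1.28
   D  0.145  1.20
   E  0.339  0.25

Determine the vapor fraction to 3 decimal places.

ψ = 0.494

Let ψ = V/F and solve Σ zᵢ(Kᵢ−1)/(1+ψ(Kᵢ−1)) = 0.
Check two-phase: ΣzᵢKᵢ = 1.542 > 1 and Σzᵢ/Kᵢ = 1.736 > 1, so g(0) = 0.542 > 0 and g(1) = -0.736 < 0.
Newton–Raphson from ψ = 0.4:
  ψ = 0.400: g = 0.0791, g' = -0.847 → ψ = 0.493
  ψ = 0.493: g = 0.0002, g' = -0.852 → ψ = 0.494
Converged at ψ = 0.494.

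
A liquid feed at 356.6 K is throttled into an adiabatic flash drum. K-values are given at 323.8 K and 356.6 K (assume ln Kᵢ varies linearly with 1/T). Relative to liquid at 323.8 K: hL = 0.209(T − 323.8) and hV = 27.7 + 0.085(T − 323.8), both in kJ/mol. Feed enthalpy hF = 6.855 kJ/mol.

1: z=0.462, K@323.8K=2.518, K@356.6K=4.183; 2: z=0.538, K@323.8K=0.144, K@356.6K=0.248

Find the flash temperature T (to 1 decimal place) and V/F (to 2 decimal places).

T = 327.3 K, V/F = 0.22

Adiabatic flash: solve Rachford–Rice at each trial T, then check hF = ψ·hV(T) + (1−ψ)·hL(T).
  T = 323.8 K: K = (2.518, 0.144), RR gives ψ = 0.185, H_out = 5.133 kJ/mol
  T = 356.6 K: K = (4.183, 0.248), RR gives ψ = 0.445, H_out = 17.380 kJ/mol
  T = 340.2 K: K = (3.285, 0.191), RR gives ψ = 0.336, H_out = 12.051 kJ/mol
  T = 332.0 K: K = (2.886, 0.167), RR gives ψ = 0.269, H_out = 8.893 kJ/mol
  T = 327.9 K: K = (2.698, 0.155), RR gives ψ = 0.230, H_out = 7.108 kJ/mol
  T = 325.9 K: K = (2.609, 0.150), RR gives ψ = 0.209, H_out = 6.172 kJ/mol
  T = 326.9 K: K = (2.653, 0.152), RR gives ψ = 0.220, H_out = 6.646 kJ/mol
  T = 327.4 K: K = (2.676, 0.154), RR gives ψ = 0.225, H_out = 6.879 kJ/mol
Linear interpolation between T = 326.9 (H_out = 6.646) and T = 327.4 (H_out = 6.879) on hF = 6.855 gives T ≈ 327.3 K, at which ψ = 0.22.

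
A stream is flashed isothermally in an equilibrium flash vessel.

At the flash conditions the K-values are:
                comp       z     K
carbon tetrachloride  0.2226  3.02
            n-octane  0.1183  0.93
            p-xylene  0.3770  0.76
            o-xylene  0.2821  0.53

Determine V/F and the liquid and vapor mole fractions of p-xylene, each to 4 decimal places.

V/F = 0.3441, x_p-xylene = 0.4109, y_p-xylene = 0.3123

Rachford–Rice: g(V/F) = Σ zᵢ(Kᵢ−1)/(1+V/F(Kᵢ−1)) = 0.
g(0) = ΣzᵢKᵢ − 1 = 0.2183 and g(1) = 1 − Σzᵢ/Kᵢ = -0.2292, so a root lies in (0, 1).
Newton iteration, V/F⁰ = 0.64:
  V/F = 0.6400: g = -0.10908, g' = -0.3312 → V/F = 0.3106
  V/F = 0.3106: g = 0.01480, g' = -0.4543 → V/F = 0.3432
  V/F = 0.3432: g = 0.00038, g' = -0.4318 → V/F = 0.3441
Converged at V/F = 0.3441.
Compositions from xᵢ = zᵢ/(1+V/F(Kᵢ−1)), yᵢ = Kᵢxᵢ:
  carbon tetrachloride: x = 0.1313, y = 0.3966
  n-octane: x = 0.1212, y = 0.1127
  p-xylene: x = 0.4109, y = 0.3123
  o-xylene: x = 0.3365, y = 0.1784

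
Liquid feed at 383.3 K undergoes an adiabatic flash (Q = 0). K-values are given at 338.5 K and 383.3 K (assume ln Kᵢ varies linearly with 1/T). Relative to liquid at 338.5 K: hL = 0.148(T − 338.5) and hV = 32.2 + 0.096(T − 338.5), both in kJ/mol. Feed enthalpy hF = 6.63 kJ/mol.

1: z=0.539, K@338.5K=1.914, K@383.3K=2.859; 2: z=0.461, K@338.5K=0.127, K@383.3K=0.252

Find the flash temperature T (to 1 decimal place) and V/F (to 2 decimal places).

T = 344.5 K, V/F = 0.18

Adiabatic flash: solve Rachford–Rice at each trial T, then check hF = ψ·hV(T) + (1−ψ)·hL(T).
  T = 338.5 K: K = (1.914, 0.127), RR gives ψ = 0.113, H_out = 3.640 kJ/mol
  T = 383.3 K: K = (2.859, 0.252), RR gives ψ = 0.473, H_out = 20.747 kJ/mol
  T = 360.9 K: K = (2.369, 0.183), RR gives ψ = 0.323, H_out = 13.329 kJ/mol
  T = 349.7 K: K = (2.136, 0.153), RR gives ψ = 0.231, H_out = 8.958 kJ/mol
  T = 344.1 K: K = (2.024, 0.140), RR gives ψ = 0.176, H_out = 6.455 kJ/mol
  T = 346.9 K: K = (2.080, 0.146), RR gives ψ = 0.205, H_out = 7.740 kJ/mol
  T = 345.5 K: K = (2.052, 0.143), RR gives ψ = 0.191, H_out = 7.107 kJ/mol
Linear interpolation between T = 344.1 (H_out = 6.455) and T = 345.5 (H_out = 7.107) on hF = 6.63 gives T ≈ 344.5 K, at which ψ = 0.18.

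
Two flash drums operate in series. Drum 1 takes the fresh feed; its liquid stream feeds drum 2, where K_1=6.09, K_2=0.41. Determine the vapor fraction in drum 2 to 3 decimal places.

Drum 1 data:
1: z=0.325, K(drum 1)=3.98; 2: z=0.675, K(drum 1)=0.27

V/F (drum 2) = 0.176

Drum 1:
Let ψ₁ = V/F and solve Σ zᵢ(Kᵢ−1)/(1+ψ₁(Kᵢ−1)) = 0.
Check two-phase: ΣzᵢKᵢ = 1.476 > 1 and Σzᵢ/Kᵢ = 2.582 > 1, so g(0) = 0.476 > 0 and g(1) = -1.582 < 0.
Binary case is linear: z₁(K₁−1)(1+ψ₁(K₂−1)) + z₂(K₂−1)(1+ψ₁(K₁−1)) = 0
⇒ ψ₁ = [z₁(K₁−1)+z₂(K₂−1)] / [−(K₁−1)(K₂−1)] = 0.4758/2.1754 = 0.219
Drum-1 compositions:
  1: x = 0.197, y = 0.783
  2: x = 0.803, y = 0.217
Drum-2 feed = drum-1 liquid: z₂ = (0.1968, 0.8032).
Drum 2:
Binary case is linear: z₁(K₁−1)(1+ψ₂(K₂−1)) + z₂(K₂−1)(1+ψ₂(K₁−1)) = 0
⇒ ψ₂ = [z₁(K₁−1)+z₂(K₂−1)] / [−(K₁−1)(K₂−1)] = 0.5276/3.0031 = 0.176
  1: x = 0.104, y = 0.633
  2: x = 0.896, y = 0.367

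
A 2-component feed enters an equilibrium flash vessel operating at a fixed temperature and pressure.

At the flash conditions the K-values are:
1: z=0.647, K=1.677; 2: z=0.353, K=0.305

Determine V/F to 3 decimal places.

Binary case is linear: z₁(K₁−1)(1+V/F(K₂−1)) + z₂(K₂−1)(1+V/F(K₁−1)) = 0
⇒ V/F = [z₁(K₁−1)+z₂(K₂−1)] / [−(K₁−1)(K₂−1)] = 0.1927/0.4705 = 0.410

V/F = 0.410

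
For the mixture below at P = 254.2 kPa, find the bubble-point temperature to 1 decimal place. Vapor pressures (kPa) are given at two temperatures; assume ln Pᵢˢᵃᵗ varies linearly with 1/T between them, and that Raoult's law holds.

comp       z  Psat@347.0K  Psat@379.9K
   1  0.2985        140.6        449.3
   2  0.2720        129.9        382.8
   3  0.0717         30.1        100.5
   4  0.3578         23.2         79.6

Bubble-point temperature: ΣzᵢPᵢˢᵃᵗ(T) = P. Interpolate ln Pᵢˢᵃᵗ = aᵢ + bᵢ/T.
  T = 347.0 K: ΣzᵢPᵢˢᵃᵗ = 87.76 kPa
  T = 379.9 K: ΣzᵢPᵢˢᵃᵗ = 273.92 kPa
  T = 363.4 K: ΣzᵢPᵢˢᵃᵗ = 158.77 kPa
  T = 371.6 K: ΣzᵢPᵢˢᵃᵗ = 209.45 kPa
  T = 375.8 K: ΣzᵢPᵢˢᵃᵗ = 240.27 kPa
  T = 377.9 K: ΣzᵢPᵢˢᵃᵗ = 257.04 kPa
  T = 376.9 K: ΣzᵢPᵢˢᵃᵗ = 248.94 kPa
  T = 377.4 K: ΣzᵢPᵢˢᵃᵗ = 252.96 kPa
Interpolating between 377.4 K and 377.9 K gives T ≈ 377.6 K.

T = 377.6 K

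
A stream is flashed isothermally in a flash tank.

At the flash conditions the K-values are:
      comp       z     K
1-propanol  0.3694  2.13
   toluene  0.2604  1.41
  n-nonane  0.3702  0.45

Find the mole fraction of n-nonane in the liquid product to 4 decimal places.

x_n-nonane = 0.5850

Iterate (Newton) starting at V/F = 0.5:
  V/F = 0.5000: g = 0.07448, g' = -0.4358 → V/F = 0.6709
  V/F = 0.6709: g = -0.00153, g' = -0.4608 → V/F = 0.6676
Converged at V/F = 0.6676.
Compositions from xᵢ = zᵢ/(1+V/F(Kᵢ−1)), yᵢ = Kᵢxᵢ:
  1-propanol: x = 0.2106, y = 0.4485
  toluene: x = 0.2044, y = 0.2883
  n-nonane: x = 0.5850, y = 0.2633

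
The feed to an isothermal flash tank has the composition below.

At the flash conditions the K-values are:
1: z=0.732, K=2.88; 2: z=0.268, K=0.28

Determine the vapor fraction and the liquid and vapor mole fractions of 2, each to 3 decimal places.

ψ = 0.874, x_2 = 0.723, y_2 = 0.202

Material balance + equilibrium reduce to Σ zᵢ(Kᵢ−1)/(1+ψ(Kᵢ−1)) = 0.
g(0) = ΣzᵢKᵢ − 1 = 1.183 and g(1) = 1 − Σzᵢ/Kᵢ = -0.211, so a root lies in (0, 1).
Iterate (Newton) starting at ψ = 0.32:
  ψ = 0.320: g = 0.6085, g' = -1.243 → ψ = 0.809
  ψ = 0.809: g = 0.0832, g' = -1.205 → ψ = 0.878
  ψ = 0.878: g = -0.0061, g' = -1.397 → ψ = 0.874
Converged at ψ = 0.874.
Compositions from xᵢ = zᵢ/(1+ψ(Kᵢ−1)), yᵢ = Kᵢxᵢ:
  1: x = 0.277, y = 0.798
  2: x = 0.723, y = 0.202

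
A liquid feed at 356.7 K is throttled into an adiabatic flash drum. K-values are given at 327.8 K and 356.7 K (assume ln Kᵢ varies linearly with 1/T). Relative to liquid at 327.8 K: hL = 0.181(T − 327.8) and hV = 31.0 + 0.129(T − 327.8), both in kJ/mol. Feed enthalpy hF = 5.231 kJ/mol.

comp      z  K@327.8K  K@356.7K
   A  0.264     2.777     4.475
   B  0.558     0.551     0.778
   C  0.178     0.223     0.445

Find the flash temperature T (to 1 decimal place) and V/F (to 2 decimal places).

Adiabatic flash: solve Rachford–Rice at each trial T, then check hF = ψ·hV(T) + (1−ψ)·hL(T).
  T = 327.8 K: K = (2.777, 0.551, 0.223), RR gives ψ = 0.084, H_out = 2.599 kJ/mol
  T = 356.7 K: K = (4.475, 0.778, 0.445), RR gives ψ = 0.613, H_out = 23.310 kJ/mol
  T = 342.2 K: K = (3.558, 0.659, 0.319), RR gives ψ = 0.324, H_out = 12.407 kJ/mol
  T = 335.0 K: K = (3.152, 0.604, 0.268), RR gives ψ = 0.205, H_out = 7.590 kJ/mol
  T = 331.4 K: K = (2.960, 0.577, 0.245), RR gives ψ = 0.146, H_out = 5.141 kJ/mol
  T = 333.2 K: K = (3.055, 0.590, 0.256), RR gives ψ = 0.176, H_out = 6.374 kJ/mol
Linear interpolation between T = 331.4 (H_out = 5.141) and T = 333.2 (H_out = 6.374) on hF = 5.231 gives T ≈ 331.5 K, at which ψ = 0.15.

T = 331.5 K, V/F = 0.15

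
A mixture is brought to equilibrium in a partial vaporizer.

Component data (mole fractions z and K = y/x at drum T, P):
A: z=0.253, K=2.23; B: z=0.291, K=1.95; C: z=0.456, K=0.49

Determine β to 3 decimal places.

β = 0.642

Let β = V/F and solve Σ zᵢ(Kᵢ−1)/(1+β(Kᵢ−1)) = 0.
g(0) = ΣzᵢKᵢ − 1 = 0.355 and g(1) = 1 − Σzᵢ/Kᵢ = -0.193, so a root lies in (0, 1).
Newton iteration, β⁰ = 0.39:
  β = 0.390: g = 0.1217, g' = -0.499 → β = 0.634
  β = 0.634: g = 0.0038, g' = -0.482 → β = 0.642
Converged at β = 0.642.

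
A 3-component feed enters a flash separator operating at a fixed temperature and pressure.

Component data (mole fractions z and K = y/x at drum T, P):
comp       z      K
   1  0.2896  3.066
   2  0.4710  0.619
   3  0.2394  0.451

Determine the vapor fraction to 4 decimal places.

Rachford–Rice: g(ψ) = Σ zᵢ(Kᵢ−1)/(1+ψ(Kᵢ−1)) = 0.
g(0) = ΣzᵢKᵢ − 1 = 0.2874 and g(1) = 1 − Σzᵢ/Kᵢ = -0.3862, so a root lies in (0, 1).
Newton iteration, ψ⁰ = 0.5:
  ψ = 0.5000: g = -0.10854, g' = -0.5405 → ψ = 0.2992
  ψ = 0.2992: g = 0.00996, g' = -0.6625 → ψ = 0.3142
  ψ = 0.3142: g = 0.00011, g' = -0.6481 → ψ = 0.3144
Converged at ψ = 0.3144.

ψ = 0.3144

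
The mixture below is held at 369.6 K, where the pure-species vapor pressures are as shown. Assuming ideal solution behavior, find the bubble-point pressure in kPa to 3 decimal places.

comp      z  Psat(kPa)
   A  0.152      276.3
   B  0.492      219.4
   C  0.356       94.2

At the bubble point ψ → 0, so ΣzᵢKᵢ = 1 with Kᵢ = Pᵢˢᵃᵗ/P ⇒ P = ΣzᵢPᵢˢᵃᵗ.
P = 0.152·276.3 + 0.492·219.4 + 0.356·94.2 = 183.478 kPa

Pbub = 183.478 kPa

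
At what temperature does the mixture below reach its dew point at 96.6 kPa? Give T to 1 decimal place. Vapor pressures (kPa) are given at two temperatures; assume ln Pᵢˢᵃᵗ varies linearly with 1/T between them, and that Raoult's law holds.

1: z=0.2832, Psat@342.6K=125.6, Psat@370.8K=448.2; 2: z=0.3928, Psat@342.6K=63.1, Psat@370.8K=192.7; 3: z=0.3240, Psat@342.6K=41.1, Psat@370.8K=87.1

Dew-point temperature: Σzᵢ·P/Pᵢˢᵃᵗ(T) = 1. Interpolate ln Pᵢˢᵃᵗ = aᵢ + bᵢ/T.
  T = 342.6 K: ΣzᵢP/Pᵢˢᵃᵗ = 1.5807
  T = 370.8 K: ΣzᵢP/Pᵢˢᵃᵗ = 0.6173
  T = 356.7 K: ΣzᵢP/Pᵢˢᵃᵗ = 0.9644
  T = 349.6 K: ΣzᵢP/Pᵢˢᵃᵗ = 1.2289
  T = 353.1 K: ΣzᵢP/Pᵢˢᵃᵗ = 1.0888
  T = 354.9 K: ΣzᵢP/Pᵢˢᵃᵗ = 1.0243
Interpolating between 354.9 K and 356.7 K gives T ≈ 355.6 K.

T = 355.6 K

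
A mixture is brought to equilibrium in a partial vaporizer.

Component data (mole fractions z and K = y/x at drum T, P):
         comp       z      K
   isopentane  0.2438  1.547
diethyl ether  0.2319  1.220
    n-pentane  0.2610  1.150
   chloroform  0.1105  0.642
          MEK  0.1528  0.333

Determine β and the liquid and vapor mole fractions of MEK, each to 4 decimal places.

β = 0.4378, x_MEK = 0.2158, y_MEK = 0.0719

Let β = V/F and solve Σ zᵢ(Kᵢ−1)/(1+β(Kᵢ−1)) = 0.
g(0) = ΣzᵢKᵢ − 1 = 0.0820 and g(1) = 1 − Σzᵢ/Kᵢ = -0.2056, so a root lies in (0, 1).
Newton–Raphson from β = 0.48:
  β = 0.4800: g = -0.00939, g' = -0.2278 → β = 0.4388
  β = 0.4388: g = -0.00021, g' = -0.2177 → β = 0.4378
Converged at β = 0.4378.
Compositions from xᵢ = zᵢ/(1+β(Kᵢ−1)), yᵢ = Kᵢxᵢ:
  isopentane: x = 0.1967, y = 0.3043
  diethyl ether: x = 0.2115, y = 0.2581
  n-pentane: x = 0.2449, y = 0.2817
  chloroform: x = 0.1310, y = 0.0841
  MEK: x = 0.2158, y = 0.0719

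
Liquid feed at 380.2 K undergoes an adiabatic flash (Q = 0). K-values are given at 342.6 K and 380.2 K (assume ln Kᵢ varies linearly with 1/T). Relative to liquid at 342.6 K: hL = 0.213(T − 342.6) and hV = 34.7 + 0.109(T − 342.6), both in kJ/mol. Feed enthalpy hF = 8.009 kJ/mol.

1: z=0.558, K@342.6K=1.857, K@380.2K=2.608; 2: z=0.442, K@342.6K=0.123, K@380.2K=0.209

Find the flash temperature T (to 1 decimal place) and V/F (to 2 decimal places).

Adiabatic flash: solve Rachford–Rice at each trial T, then check hF = ψ·hV(T) + (1−ψ)·hL(T).
  T = 342.6 K: K = (1.857, 0.123), RR gives ψ = 0.121, H_out = 4.182 kJ/mol
  T = 380.2 K: K = (2.608, 0.209), RR gives ψ = 0.431, H_out = 21.266 kJ/mol
  T = 361.4 K: K = (2.220, 0.163), RR gives ψ = 0.304, H_out = 13.962 kJ/mol
  T = 352.0 K: K = (2.035, 0.142), RR gives ψ = 0.223, H_out = 9.535 kJ/mol
  T = 347.3 K: K = (1.945, 0.132), RR gives ψ = 0.175, H_out = 7.005 kJ/mol
  T = 349.6 K: K = (1.989, 0.137), RR gives ψ = 0.200, H_out = 8.275 kJ/mol
Linear interpolation between T = 347.3 (H_out = 7.005) and T = 349.6 (H_out = 8.275) on hF = 8.009 gives T ≈ 349.1 K, at which ψ = 0.19.

T = 349.1 K, V/F = 0.19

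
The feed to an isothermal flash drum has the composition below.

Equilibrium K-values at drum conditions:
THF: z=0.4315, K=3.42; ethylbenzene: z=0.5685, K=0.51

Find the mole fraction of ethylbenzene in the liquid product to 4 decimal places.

x_ethylbenzene = 0.8316

Binary case is linear: z₁(K₁−1)(1+ψ(K₂−1)) + z₂(K₂−1)(1+ψ(K₁−1)) = 0
⇒ ψ = [z₁(K₁−1)+z₂(K₂−1)] / [−(K₁−1)(K₂−1)] = 0.76567/1.18580 = 0.6457
Compositions from xᵢ = zᵢ/(1+ψ(Kᵢ−1)), yᵢ = Kᵢxᵢ:
  THF: x = 0.1684, y = 0.5759
  ethylbenzene: x = 0.8316, y = 0.4241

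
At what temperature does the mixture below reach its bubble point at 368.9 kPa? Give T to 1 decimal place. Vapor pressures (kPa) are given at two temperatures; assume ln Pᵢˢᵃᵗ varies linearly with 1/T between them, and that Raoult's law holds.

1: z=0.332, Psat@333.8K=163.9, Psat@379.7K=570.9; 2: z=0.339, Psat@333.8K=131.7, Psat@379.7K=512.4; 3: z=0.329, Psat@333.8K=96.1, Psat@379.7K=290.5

Bubble-point temperature: ΣzᵢPᵢˢᵃᵗ(T) = P. Interpolate ln Pᵢˢᵃᵗ = aᵢ + bᵢ/T.
  T = 333.8 K: ΣzᵢPᵢˢᵃᵗ = 130.68 kPa
  T = 379.7 K: ΣzᵢPᵢˢᵃᵗ = 458.82 kPa
  T = 356.8 K: ΣzᵢPᵢˢᵃᵗ = 255.02 kPa
  T = 368.2 K: ΣzᵢPᵢˢᵃᵗ = 344.68 kPa
  T = 373.9 K: ΣzᵢPᵢˢᵃᵗ = 398.03 kPa
  T = 371.0 K: ΣzᵢPᵢˢᵃᵗ = 370.13 kPa
Interpolating between 368.2 K and 371.0 K gives T ≈ 370.9 K.

T = 370.9 K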